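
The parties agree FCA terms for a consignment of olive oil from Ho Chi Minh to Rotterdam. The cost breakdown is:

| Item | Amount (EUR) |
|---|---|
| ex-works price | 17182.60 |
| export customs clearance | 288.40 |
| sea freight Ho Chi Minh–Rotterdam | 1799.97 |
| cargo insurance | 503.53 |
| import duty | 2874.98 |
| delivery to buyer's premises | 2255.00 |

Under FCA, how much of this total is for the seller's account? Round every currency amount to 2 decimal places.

FCA: the seller delivers export-cleared goods to the carrier; the buyer bears costs from that point.
Seller's account: goods 17182.60 + export clearance 288.40 = 17471.00
Buyer's account: freight 1799.97 + insurance 503.53 + duty 2874.98 + delivery 2255.00 = 7433.48

Seller's account: EUR 17471.00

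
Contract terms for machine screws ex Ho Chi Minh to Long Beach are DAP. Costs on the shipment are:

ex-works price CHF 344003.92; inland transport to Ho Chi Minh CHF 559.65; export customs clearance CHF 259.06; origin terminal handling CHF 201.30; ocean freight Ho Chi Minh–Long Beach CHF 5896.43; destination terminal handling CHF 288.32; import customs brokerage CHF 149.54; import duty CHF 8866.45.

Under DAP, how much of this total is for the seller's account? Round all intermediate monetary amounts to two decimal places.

DAP: the seller bears all costs to the named destination except import duty and clearance.
Seller's account: goods 344003.92 + inland to port 559.65 + export clearance 259.06 + origin terminal 201.30 + freight 5896.43 + destination terminal 288.32 = 351208.68
Buyer's account: brokerage 149.54 + duty 8866.45 = 9015.99

Seller's account: CHF 351208.68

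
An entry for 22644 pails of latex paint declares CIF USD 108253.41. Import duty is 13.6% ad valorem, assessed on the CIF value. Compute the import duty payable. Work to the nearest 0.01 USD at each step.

Import duty = 108253.41 × 13.6% = 14722.46

Import duty: USD 14722.46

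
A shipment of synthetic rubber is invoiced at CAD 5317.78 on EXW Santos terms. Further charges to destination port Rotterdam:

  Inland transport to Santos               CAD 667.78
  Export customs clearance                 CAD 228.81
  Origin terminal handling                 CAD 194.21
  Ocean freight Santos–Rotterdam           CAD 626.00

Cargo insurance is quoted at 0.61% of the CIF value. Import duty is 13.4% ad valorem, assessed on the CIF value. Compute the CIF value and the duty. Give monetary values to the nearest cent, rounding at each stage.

Let C be the CIF value. C = EXW price + pre-shipment costs + freight + 0.61% × C
C − 0.61% × C = 5317.78 + 667.78 + 228.81 + 194.21 + 626.00
0.9939 × C = 7034.58
C = 7034.58 / 0.9939 = 7077.75
Insurance premium = 0.61% × 7077.75 = 43.17
Import duty = 7077.75 × 13.4% = 948.42

CIF value: CAD 7077.75; import duty: CAD 948.42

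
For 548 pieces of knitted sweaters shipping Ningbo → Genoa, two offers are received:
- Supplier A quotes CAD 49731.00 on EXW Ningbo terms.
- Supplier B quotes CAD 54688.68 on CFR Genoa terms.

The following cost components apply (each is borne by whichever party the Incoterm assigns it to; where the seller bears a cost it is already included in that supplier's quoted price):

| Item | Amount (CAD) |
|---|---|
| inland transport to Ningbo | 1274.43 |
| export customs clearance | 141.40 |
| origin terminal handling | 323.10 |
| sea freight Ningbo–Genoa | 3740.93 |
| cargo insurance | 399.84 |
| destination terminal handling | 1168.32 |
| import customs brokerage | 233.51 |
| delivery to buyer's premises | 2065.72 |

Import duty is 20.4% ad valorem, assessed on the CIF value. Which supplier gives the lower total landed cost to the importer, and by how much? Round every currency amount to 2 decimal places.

Supplier B is cheaper by CAD 628.70

Supplier A (EXW):
CIF value = EXW price + inland to port + export clearance + origin terminal + freight + insurance = 49731.00 + 1274.43 + 141.40 + 323.10 + 3740.93 + 399.84 = 55610.70
Import duty = 55610.70 × 20.4% = 11344.58
Buyer bears (A): 1274.43 + 141.40 + 323.10 + 3740.93 + 399.84 + 1168.32 + 233.51 + 2065.72 = 9347.25
Landed cost (A) = invoice 49731.00 + 9347.25 + duty 11344.58 = 70422.83
Supplier B (CFR):
CIF value = CFR price + insurance = 54688.68 + 399.84 = 55088.52
Import duty = 55088.52 × 20.4% = 11238.06
Buyer bears (B): 399.84 + 1168.32 + 233.51 + 2065.72 = 3867.39
Landed cost (B) = invoice 54688.68 + 3867.39 + duty 11238.06 = 69794.13
Difference = |70422.83 − 69794.13| = 628.70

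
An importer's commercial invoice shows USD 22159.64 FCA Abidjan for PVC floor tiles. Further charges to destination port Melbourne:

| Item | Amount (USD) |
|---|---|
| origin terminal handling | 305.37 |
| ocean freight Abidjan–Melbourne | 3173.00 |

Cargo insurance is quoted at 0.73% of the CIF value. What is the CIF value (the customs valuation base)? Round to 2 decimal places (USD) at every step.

Let C be the CIF value. C = FCA price + pre-shipment costs + freight + 0.73% × C
C − 0.73% × C = 22159.64 + 305.37 + 3173.00
0.9927 × C = 25638.01
C = 25638.01 / 0.9927 = 25826.54
Insurance premium = 0.73% × 25826.54 = 188.53

CIF value: USD 25826.54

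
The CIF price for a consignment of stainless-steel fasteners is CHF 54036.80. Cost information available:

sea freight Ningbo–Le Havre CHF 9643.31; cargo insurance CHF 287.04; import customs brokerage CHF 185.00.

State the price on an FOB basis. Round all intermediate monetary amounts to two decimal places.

Not relevant to the conversion: brokerage — on the buyer under both terms; not part of either seller's price.
From CIF to FOB, the seller no longer bears: freight, insurance.
FOB price = 54036.80 − 9643.31 − 287.04 = 44106.45

FOB price: CHF 44106.45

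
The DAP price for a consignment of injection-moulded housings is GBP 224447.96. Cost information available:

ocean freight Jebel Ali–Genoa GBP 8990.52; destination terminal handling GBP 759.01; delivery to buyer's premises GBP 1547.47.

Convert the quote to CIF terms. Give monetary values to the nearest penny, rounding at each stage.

Not relevant to the conversion: freight — on the seller under both DAP and CIF; already in the DAP price and stays in the CIF price.
From DAP to CIF, the seller no longer bears: destination terminal, delivery.
CIF price = 224447.96 − 759.01 − 1547.47 = 222141.48

CIF price: GBP 222141.48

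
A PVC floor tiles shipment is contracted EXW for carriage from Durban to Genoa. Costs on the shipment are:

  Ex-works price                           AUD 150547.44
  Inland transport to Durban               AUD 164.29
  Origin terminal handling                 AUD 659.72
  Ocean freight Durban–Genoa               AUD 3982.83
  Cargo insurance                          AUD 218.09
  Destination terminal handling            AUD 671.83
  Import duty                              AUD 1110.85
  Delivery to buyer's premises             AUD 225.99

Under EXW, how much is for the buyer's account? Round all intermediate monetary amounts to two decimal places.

Buyer's account: AUD 7033.60

EXW: the seller makes goods available at their premises; the buyer bears all onward costs.
Seller's account: goods 150547.44 = 150547.44
Buyer's account: inland to port 164.29 + origin terminal 659.72 + freight 3982.83 + insurance 218.09 + destination terminal 671.83 + duty 1110.85 + delivery 225.99 = 7033.60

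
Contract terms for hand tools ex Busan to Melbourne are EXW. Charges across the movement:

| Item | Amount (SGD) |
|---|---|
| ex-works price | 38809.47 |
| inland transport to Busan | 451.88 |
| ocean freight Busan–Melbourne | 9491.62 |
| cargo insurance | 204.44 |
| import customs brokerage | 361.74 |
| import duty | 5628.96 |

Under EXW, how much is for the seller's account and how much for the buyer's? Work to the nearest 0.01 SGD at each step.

EXW: the seller makes goods available at their premises; the buyer bears all onward costs.
Seller's account: goods 38809.47 = 38809.47
Buyer's account: inland to port 451.88 + freight 9491.62 + insurance 204.44 + brokerage 361.74 + duty 5628.96 = 16138.64

Seller: SGD 38809.47; buyer: SGD 16138.64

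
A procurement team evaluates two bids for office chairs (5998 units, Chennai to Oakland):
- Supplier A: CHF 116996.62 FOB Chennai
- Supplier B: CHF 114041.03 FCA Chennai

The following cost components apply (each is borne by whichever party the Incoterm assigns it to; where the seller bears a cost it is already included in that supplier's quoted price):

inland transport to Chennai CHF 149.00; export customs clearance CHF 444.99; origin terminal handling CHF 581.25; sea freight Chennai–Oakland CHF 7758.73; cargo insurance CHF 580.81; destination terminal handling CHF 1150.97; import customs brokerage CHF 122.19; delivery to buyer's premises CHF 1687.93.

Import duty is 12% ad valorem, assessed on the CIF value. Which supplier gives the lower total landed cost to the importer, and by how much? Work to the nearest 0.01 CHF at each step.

Supplier B is cheaper by CHF 2659.26

Supplier A (FOB):
CIF value = FOB price + freight + insurance = 116996.62 + 7758.73 + 580.81 = 125336.16
Import duty = 125336.16 × 12% = 15040.34
Buyer bears (A): 7758.73 + 580.81 + 1150.97 + 122.19 + 1687.93 = 11300.63
Landed cost (A) = invoice 116996.62 + 11300.63 + duty 15040.34 = 143337.59
Supplier B (FCA):
CIF value = FCA price + origin terminal + freight + insurance = 114041.03 + 581.25 + 7758.73 + 580.81 = 122961.82
Import duty = 122961.82 × 12% = 14755.42
Buyer bears (B): 581.25 + 7758.73 + 580.81 + 1150.97 + 122.19 + 1687.93 = 11881.88
Landed cost (B) = invoice 114041.03 + 11881.88 + duty 14755.42 = 140678.33
Difference = |143337.59 − 140678.33| = 2659.26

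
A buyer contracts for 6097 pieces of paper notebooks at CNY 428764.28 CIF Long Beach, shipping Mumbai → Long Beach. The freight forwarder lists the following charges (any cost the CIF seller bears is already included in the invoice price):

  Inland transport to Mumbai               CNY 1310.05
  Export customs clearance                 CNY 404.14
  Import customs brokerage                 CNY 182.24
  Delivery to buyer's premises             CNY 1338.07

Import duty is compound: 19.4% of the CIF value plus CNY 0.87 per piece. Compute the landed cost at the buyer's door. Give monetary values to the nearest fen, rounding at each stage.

CIF: the seller pays costs through ocean freight and marine insurance to the destination port.
Already in the invoice (seller's account under CIF): inland to port, export clearance — exclude.
The CIF price already equals the CIF value: 428764.28
Ad valorem component: 428764.28 × 19.4% = 83180.27
Specific component: 6097 × 0.87 = 5304.39
Import duty = 83180.27 + 5304.39 = 88484.66
Buyer bears: brokerage 182.24 + delivery 1338.07 + duty 88484.66 = 90004.97
Landed cost = invoice 428764.28 + 90004.97 = 518769.25

Total landed cost: CNY 518769.25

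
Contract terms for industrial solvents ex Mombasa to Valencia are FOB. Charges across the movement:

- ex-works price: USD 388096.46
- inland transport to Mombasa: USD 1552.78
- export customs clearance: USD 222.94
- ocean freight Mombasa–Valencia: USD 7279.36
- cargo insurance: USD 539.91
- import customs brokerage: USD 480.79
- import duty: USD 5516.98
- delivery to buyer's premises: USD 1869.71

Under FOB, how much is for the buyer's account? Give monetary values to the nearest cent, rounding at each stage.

Buyer's account: USD 15686.75

FOB: the seller bears costs until goods are on board at the origin port; the buyer bears freight, insurance and all costs thereafter.
Seller's account: goods 388096.46 + inland to port 1552.78 + export clearance 222.94 = 389872.18
Buyer's account: freight 7279.36 + insurance 539.91 + brokerage 480.79 + duty 5516.98 + delivery 1869.71 = 15686.75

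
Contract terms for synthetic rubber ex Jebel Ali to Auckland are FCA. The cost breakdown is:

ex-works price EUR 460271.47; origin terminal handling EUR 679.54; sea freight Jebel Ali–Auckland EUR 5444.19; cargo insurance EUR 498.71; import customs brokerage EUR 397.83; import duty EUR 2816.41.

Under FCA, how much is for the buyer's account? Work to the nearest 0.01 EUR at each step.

Buyer's account: EUR 9836.68

FCA: the seller delivers export-cleared goods to the carrier; the buyer bears costs from that point.
Seller's account: goods 460271.47 = 460271.47
Buyer's account: origin terminal 679.54 + freight 5444.19 + insurance 498.71 + brokerage 397.83 + duty 2816.41 = 9836.68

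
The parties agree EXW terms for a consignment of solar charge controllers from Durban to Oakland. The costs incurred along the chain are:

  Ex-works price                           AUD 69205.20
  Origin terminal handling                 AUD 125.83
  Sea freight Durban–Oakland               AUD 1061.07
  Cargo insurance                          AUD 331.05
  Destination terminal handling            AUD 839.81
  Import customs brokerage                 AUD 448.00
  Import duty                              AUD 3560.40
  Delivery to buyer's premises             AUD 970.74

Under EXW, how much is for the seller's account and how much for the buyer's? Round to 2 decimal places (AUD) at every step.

Seller: AUD 69205.20; buyer: AUD 7336.90

EXW: the seller makes goods available at their premises; the buyer bears all onward costs.
Seller's account: goods 69205.20 = 69205.20
Buyer's account: origin terminal 125.83 + freight 1061.07 + insurance 331.05 + destination terminal 839.81 + brokerage 448.00 + duty 3560.40 + delivery 970.74 = 7336.90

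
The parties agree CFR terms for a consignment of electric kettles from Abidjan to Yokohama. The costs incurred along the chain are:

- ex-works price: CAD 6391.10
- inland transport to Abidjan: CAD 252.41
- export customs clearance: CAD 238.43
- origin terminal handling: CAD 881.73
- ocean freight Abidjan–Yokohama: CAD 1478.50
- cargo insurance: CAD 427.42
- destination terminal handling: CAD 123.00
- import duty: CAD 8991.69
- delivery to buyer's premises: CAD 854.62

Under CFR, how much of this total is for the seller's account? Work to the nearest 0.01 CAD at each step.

CFR: the seller pays costs through ocean freight to the destination port, but not insurance.
Seller's account: goods 6391.10 + inland to port 252.41 + export clearance 238.43 + origin terminal 881.73 + freight 1478.50 = 9242.17
Buyer's account: insurance 427.42 + destination terminal 123.00 + duty 8991.69 + delivery 854.62 = 10396.73

Seller's account: CAD 9242.17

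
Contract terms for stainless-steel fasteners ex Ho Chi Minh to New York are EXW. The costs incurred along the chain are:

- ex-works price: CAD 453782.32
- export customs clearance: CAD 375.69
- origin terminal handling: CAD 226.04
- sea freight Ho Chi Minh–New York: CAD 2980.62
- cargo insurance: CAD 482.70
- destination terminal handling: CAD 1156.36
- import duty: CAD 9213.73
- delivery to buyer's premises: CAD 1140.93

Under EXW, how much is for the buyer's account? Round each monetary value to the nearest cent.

Buyer's account: CAD 15576.07

EXW: the seller makes goods available at their premises; the buyer bears all onward costs.
Seller's account: goods 453782.32 = 453782.32
Buyer's account: export clearance 375.69 + origin terminal 226.04 + freight 2980.62 + insurance 482.70 + destination terminal 1156.36 + duty 9213.73 + delivery 1140.93 = 15576.07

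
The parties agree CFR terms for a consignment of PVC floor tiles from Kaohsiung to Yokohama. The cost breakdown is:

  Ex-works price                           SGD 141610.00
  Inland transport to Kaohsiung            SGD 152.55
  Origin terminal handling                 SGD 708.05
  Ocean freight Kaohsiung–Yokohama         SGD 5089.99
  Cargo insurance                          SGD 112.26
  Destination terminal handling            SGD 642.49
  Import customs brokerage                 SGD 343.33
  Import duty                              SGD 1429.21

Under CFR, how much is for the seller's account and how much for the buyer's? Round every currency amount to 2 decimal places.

CFR: the seller pays costs through ocean freight to the destination port, but not insurance.
Seller's account: goods 141610.00 + inland to port 152.55 + origin terminal 708.05 + freight 5089.99 = 147560.59
Buyer's account: insurance 112.26 + destination terminal 642.49 + brokerage 343.33 + duty 1429.21 = 2527.29

Seller: SGD 147560.59; buyer: SGD 2527.29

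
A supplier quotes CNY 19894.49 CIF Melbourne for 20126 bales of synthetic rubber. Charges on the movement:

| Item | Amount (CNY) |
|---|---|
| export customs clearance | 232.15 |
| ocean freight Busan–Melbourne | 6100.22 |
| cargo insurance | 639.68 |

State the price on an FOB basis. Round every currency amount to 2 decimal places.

FOB price: CNY 13154.59

Not relevant to the conversion: export clearance — on the seller under both CIF and FOB; already in the CIF price and stays in the FOB price.
From CIF to FOB, the seller no longer bears: freight, insurance.
FOB price = 19894.49 − 6100.22 − 639.68 = 13154.59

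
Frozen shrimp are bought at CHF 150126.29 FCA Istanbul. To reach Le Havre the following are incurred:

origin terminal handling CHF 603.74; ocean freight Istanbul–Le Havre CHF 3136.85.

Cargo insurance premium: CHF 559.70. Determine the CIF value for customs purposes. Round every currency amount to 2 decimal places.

CIF = FCA price + pre-shipment costs + freight + insurance
CIF = 150126.29 + 603.74 + 3136.85 + 559.70 = 154426.58

CIF value: CHF 154426.58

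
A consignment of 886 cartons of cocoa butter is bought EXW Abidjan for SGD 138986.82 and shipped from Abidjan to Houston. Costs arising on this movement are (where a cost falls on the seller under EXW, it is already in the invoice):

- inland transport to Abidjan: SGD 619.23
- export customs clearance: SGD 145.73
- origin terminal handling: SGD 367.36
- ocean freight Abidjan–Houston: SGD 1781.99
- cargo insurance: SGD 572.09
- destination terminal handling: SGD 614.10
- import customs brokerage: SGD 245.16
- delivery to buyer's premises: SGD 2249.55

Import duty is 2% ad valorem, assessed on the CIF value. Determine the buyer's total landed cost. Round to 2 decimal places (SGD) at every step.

EXW: the seller makes goods available at their premises; the buyer bears all onward costs.
CIF value = EXW price + inland to port + export clearance + origin terminal + freight + insurance = 138986.82 + 619.23 + 145.73 + 367.36 + 1781.99 + 572.09 = 142473.22
Import duty = 142473.22 × 2% = 2849.46
Buyer bears: inland to port 619.23 + export clearance 145.73 + origin terminal 367.36 + freight 1781.99 + insurance 572.09 + destination terminal 614.10 + brokerage 245.16 + delivery 2249.55 + duty 2849.46 = 9444.67
Landed cost = invoice 138986.82 + 9444.67 = 148431.49

Total landed cost: SGD 148431.49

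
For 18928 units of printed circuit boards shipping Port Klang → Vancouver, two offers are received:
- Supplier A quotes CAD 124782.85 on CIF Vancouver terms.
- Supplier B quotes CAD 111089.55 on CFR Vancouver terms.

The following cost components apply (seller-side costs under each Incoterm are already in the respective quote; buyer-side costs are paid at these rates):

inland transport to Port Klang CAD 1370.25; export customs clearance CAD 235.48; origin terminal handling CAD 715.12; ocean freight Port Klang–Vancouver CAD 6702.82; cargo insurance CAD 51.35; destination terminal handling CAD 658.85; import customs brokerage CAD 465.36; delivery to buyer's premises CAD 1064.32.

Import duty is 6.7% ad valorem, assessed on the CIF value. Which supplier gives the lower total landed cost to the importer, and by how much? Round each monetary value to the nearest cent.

Supplier A (CIF):
The CIF price already equals the CIF value: 124782.85
Import duty = 124782.85 × 6.7% = 8360.45
Buyer bears (A): 658.85 + 465.36 + 1064.32 = 2188.53
Landed cost (A) = invoice 124782.85 + 2188.53 + duty 8360.45 = 135331.83
Supplier B (CFR):
CIF value = CFR price + insurance = 111089.55 + 51.35 = 111140.90
Import duty = 111140.90 × 6.7% = 7446.44
Buyer bears (B): 51.35 + 658.85 + 465.36 + 1064.32 = 2239.88
Landed cost (B) = invoice 111089.55 + 2239.88 + duty 7446.44 = 120775.87
Difference = |135331.83 − 120775.87| = 14555.96

Supplier B is cheaper by CAD 14555.96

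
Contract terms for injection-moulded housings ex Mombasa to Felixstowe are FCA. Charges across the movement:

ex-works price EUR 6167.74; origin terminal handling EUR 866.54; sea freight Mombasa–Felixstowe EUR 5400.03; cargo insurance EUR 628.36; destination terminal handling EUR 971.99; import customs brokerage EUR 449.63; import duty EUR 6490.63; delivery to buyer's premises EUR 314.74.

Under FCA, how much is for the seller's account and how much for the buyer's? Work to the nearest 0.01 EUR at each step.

Seller: EUR 6167.74; buyer: EUR 15121.92

FCA: the seller delivers export-cleared goods to the carrier; the buyer bears costs from that point.
Seller's account: goods 6167.74 = 6167.74
Buyer's account: origin terminal 866.54 + freight 5400.03 + insurance 628.36 + destination terminal 971.99 + brokerage 449.63 + duty 6490.63 + delivery 314.74 = 15121.92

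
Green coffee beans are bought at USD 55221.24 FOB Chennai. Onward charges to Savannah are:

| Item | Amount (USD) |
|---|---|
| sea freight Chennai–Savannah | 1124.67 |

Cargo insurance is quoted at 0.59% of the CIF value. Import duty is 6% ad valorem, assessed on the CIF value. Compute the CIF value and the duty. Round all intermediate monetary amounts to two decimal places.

Let C be the CIF value. C = FOB price + freight + 0.59% × C
C − 0.59% × C = 55221.24 + 1124.67
0.9941 × C = 56345.91
C = 56345.91 / 0.9941 = 56680.32
Insurance premium = 0.59% × 56680.32 = 334.41
Import duty = 56680.32 × 6% = 3400.82

CIF value: USD 56680.32; import duty: USD 3400.82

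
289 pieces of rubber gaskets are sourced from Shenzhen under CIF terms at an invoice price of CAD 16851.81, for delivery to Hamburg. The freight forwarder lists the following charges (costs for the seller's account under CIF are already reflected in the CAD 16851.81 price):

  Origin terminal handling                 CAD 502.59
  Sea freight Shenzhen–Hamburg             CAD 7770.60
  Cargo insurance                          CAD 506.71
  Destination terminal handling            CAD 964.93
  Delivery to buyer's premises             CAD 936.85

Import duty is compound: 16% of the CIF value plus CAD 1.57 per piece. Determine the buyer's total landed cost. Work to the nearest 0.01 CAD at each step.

CIF: the seller pays costs through ocean freight and marine insurance to the destination port.
Already in the invoice (seller's account under CIF): origin terminal, freight, insurance — exclude.
The CIF price already equals the CIF value: 16851.81
Ad valorem component: 16851.81 × 16% = 2696.29
Specific component: 289 × 1.57 = 453.73
Import duty = 2696.29 + 453.73 = 3150.02
Buyer bears: destination terminal 964.93 + delivery 936.85 + duty 3150.02 = 5051.80
Landed cost = invoice 16851.81 + 5051.80 = 21903.61

Total landed cost: CAD 21903.61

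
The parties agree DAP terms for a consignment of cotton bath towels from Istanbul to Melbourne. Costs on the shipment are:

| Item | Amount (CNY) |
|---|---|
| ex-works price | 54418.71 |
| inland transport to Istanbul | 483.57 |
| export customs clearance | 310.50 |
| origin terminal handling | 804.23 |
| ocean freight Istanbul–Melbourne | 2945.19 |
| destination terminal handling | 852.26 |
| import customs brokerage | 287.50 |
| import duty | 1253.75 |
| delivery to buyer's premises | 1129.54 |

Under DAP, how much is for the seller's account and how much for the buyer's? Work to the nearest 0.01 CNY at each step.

DAP: the seller bears all costs to the named destination except import duty and clearance.
Seller's account: goods 54418.71 + inland to port 483.57 + export clearance 310.50 + origin terminal 804.23 + freight 2945.19 + destination terminal 852.26 + delivery 1129.54 = 60944.00
Buyer's account: brokerage 287.50 + duty 1253.75 = 1541.25

Seller: CNY 60944.00; buyer: CNY 1541.25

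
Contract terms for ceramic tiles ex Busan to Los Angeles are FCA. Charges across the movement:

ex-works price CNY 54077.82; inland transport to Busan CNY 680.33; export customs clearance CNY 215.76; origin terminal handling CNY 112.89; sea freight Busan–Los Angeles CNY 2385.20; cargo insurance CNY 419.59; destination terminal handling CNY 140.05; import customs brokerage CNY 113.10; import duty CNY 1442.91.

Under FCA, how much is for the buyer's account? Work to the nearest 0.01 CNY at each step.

Buyer's account: CNY 4613.74

FCA: the seller delivers export-cleared goods to the carrier; the buyer bears costs from that point.
Seller's account: goods 54077.82 + inland to port 680.33 + export clearance 215.76 = 54973.91
Buyer's account: origin terminal 112.89 + freight 2385.20 + insurance 419.59 + destination terminal 140.05 + brokerage 113.10 + duty 1442.91 = 4613.74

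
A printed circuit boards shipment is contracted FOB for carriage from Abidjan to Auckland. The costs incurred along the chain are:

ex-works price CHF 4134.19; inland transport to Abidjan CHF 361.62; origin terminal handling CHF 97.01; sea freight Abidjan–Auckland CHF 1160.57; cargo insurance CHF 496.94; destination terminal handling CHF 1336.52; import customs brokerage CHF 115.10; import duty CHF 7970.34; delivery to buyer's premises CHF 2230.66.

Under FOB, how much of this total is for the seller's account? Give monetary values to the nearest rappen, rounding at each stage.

FOB: the seller bears costs until goods are on board at the origin port; the buyer bears freight, insurance and all costs thereafter.
Seller's account: goods 4134.19 + inland to port 361.62 + origin terminal 97.01 = 4592.82
Buyer's account: freight 1160.57 + insurance 496.94 + destination terminal 1336.52 + brokerage 115.10 + duty 7970.34 + delivery 2230.66 = 13310.13

Seller's account: CHF 4592.82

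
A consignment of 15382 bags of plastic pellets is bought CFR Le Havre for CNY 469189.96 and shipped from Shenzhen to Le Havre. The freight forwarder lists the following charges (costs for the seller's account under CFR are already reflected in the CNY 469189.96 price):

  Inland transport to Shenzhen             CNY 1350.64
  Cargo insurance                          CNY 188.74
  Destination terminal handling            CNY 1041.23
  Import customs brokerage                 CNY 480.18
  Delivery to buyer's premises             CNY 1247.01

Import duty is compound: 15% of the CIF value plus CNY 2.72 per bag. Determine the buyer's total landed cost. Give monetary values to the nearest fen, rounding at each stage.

CFR: the seller pays costs through ocean freight to the destination port, but not insurance.
Already in the invoice (seller's account under CFR): inland to port — exclude.
CIF value = CFR price + insurance = 469189.96 + 188.74 = 469378.70
Ad valorem component: 469378.70 × 15% = 70406.81
Specific component: 15382 × 2.72 = 41839.04
Import duty = 70406.81 + 41839.04 = 112245.85
Buyer bears: insurance 188.74 + destination terminal 1041.23 + brokerage 480.18 + delivery 1247.01 + duty 112245.85 = 115203.01
Landed cost = invoice 469189.96 + 115203.01 = 584392.97

Total landed cost: CNY 584392.97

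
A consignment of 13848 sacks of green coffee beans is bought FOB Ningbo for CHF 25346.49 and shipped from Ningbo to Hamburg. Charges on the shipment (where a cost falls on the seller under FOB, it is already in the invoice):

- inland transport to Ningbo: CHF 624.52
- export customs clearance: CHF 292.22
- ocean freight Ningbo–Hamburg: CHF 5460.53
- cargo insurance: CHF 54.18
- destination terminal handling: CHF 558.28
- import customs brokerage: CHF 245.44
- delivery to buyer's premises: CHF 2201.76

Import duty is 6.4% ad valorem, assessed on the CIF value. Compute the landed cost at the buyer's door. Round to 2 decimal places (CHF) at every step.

Total landed cost: CHF 35841.80

FOB: the seller bears costs until goods are on board at the origin port; the buyer bears freight, insurance and all costs thereafter.
Already in the invoice (seller's account under FOB): inland to port, export clearance — exclude.
CIF value = FOB price + freight + insurance = 25346.49 + 5460.53 + 54.18 = 30861.20
Import duty = 30861.20 × 6.4% = 1975.12
Buyer bears: freight 5460.53 + insurance 54.18 + destination terminal 558.28 + brokerage 245.44 + delivery 2201.76 + duty 1975.12 = 10495.31
Landed cost = invoice 25346.49 + 10495.31 = 35841.80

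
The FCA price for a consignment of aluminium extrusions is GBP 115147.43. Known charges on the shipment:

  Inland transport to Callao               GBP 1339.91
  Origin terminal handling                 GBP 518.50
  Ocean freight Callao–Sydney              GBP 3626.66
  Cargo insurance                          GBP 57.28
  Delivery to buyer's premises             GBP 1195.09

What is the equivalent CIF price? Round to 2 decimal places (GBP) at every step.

CIF price: GBP 119349.87

Not relevant to the conversion: inland to port — on the seller under both FCA and CIF; already in the FCA price and stays in the CIF price. delivery — on the buyer under both terms; not part of either seller's price.
From FCA to CIF, the seller additionally bears: origin terminal, freight, insurance.
CIF price = 115147.43 + 518.50 + 3626.66 + 57.28 = 119349.87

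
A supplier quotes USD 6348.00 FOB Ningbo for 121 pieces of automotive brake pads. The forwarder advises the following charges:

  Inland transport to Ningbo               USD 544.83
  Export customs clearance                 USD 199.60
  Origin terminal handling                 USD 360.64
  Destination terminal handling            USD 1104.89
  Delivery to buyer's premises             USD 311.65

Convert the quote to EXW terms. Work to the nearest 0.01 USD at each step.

EXW price: USD 5242.93

Not relevant to the conversion: destination terminal, delivery — on the buyer under both terms; not part of either seller's price.
From FOB to EXW, the seller no longer bears: inland to port, export clearance, origin terminal.
EXW price = 6348.00 − 544.83 − 199.60 − 360.64 = 5242.93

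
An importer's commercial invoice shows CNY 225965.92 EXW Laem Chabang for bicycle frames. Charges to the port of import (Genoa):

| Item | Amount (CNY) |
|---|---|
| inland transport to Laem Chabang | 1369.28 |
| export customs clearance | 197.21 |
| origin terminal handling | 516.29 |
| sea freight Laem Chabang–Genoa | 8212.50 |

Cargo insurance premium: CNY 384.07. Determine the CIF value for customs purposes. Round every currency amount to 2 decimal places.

CIF = EXW price + pre-shipment costs + freight + insurance
CIF = 225965.92 + 1369.28 + 197.21 + 516.29 + 8212.50 + 384.07 = 236645.27

CIF value: CNY 236645.27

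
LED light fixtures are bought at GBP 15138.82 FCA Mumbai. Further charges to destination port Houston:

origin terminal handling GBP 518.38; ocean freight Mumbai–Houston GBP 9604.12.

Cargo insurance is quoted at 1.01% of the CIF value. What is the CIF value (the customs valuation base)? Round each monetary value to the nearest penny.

CIF value: GBP 25519.06

Let C be the CIF value. C = FCA price + pre-shipment costs + freight + 1.01% × C
C − 1.01% × C = 15138.82 + 518.38 + 9604.12
0.9899 × C = 25261.32
C = 25261.32 / 0.9899 = 25519.06
Insurance premium = 1.01% × 25519.06 = 257.74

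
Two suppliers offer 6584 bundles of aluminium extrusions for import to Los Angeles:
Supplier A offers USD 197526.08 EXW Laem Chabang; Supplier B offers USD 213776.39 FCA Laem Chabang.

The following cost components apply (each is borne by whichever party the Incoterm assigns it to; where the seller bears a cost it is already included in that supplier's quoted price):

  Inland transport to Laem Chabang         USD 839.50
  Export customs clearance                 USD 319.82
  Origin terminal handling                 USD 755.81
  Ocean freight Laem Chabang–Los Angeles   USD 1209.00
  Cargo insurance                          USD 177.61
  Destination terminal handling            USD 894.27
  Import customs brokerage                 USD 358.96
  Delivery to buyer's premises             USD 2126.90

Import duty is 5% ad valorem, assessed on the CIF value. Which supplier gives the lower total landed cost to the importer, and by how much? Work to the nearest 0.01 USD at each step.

Supplier A (EXW):
CIF value = EXW price + inland to port + export clearance + origin terminal + freight + insurance = 197526.08 + 839.50 + 319.82 + 755.81 + 1209.00 + 177.61 = 200827.82
Import duty = 200827.82 × 5% = 10041.39
Buyer bears (A): 839.50 + 319.82 + 755.81 + 1209.00 + 177.61 + 894.27 + 358.96 + 2126.90 = 6681.87
Landed cost (A) = invoice 197526.08 + 6681.87 + duty 10041.39 = 214249.34
Supplier B (FCA):
CIF value = FCA price + origin terminal + freight + insurance = 213776.39 + 755.81 + 1209.00 + 177.61 = 215918.81
Import duty = 215918.81 × 5% = 10795.94
Buyer bears (B): 755.81 + 1209.00 + 177.61 + 894.27 + 358.96 + 2126.90 = 5522.55
Landed cost (B) = invoice 213776.39 + 5522.55 + duty 10795.94 = 230094.88
Difference = |214249.34 − 230094.88| = 15845.54

Supplier A is cheaper by USD 15845.54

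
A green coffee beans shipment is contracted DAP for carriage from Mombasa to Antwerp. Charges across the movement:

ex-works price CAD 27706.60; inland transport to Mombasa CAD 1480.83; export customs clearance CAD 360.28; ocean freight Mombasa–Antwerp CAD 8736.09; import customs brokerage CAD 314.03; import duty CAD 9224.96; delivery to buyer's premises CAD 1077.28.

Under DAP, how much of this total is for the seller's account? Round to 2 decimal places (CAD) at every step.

DAP: the seller bears all costs to the named destination except import duty and clearance.
Seller's account: goods 27706.60 + inland to port 1480.83 + export clearance 360.28 + freight 8736.09 + delivery 1077.28 = 39361.08
Buyer's account: brokerage 314.03 + duty 9224.96 = 9538.99

Seller's account: CAD 39361.08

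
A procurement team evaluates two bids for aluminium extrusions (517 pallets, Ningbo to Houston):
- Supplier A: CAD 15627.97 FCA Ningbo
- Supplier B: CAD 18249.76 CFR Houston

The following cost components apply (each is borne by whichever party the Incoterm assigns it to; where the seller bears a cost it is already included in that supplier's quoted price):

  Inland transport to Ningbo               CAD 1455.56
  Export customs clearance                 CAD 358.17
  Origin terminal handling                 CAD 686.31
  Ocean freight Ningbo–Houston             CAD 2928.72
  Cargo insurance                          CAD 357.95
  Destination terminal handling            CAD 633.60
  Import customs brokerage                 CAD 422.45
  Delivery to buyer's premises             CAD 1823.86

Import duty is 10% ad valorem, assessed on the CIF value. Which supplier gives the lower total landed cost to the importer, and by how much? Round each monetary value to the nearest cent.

Supplier A (FCA):
CIF value = FCA price + origin terminal + freight + insurance = 15627.97 + 686.31 + 2928.72 + 357.95 = 19600.95
Import duty = 19600.95 × 10% = 1960.10
Buyer bears (A): 686.31 + 2928.72 + 357.95 + 633.60 + 422.45 + 1823.86 = 6852.89
Landed cost (A) = invoice 15627.97 + 6852.89 + duty 1960.10 = 24440.96
Supplier B (CFR):
CIF value = CFR price + insurance = 18249.76 + 357.95 = 18607.71
Import duty = 18607.71 × 10% = 1860.77
Buyer bears (B): 357.95 + 633.60 + 422.45 + 1823.86 = 3237.86
Landed cost (B) = invoice 18249.76 + 3237.86 + duty 1860.77 = 23348.39
Difference = |24440.96 − 23348.39| = 1092.57

Supplier B is cheaper by CAD 1092.57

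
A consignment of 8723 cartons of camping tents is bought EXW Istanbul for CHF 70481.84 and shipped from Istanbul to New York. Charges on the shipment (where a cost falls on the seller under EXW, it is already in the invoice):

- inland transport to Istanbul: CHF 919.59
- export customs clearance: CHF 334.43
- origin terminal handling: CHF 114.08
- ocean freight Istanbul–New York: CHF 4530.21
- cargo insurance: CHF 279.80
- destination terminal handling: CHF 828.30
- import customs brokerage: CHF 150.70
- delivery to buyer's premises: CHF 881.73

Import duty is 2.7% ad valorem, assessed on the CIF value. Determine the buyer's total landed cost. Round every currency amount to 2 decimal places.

EXW: the seller makes goods available at their premises; the buyer bears all onward costs.
CIF value = EXW price + inland to port + export clearance + origin terminal + freight + insurance = 70481.84 + 919.59 + 334.43 + 114.08 + 4530.21 + 279.80 = 76659.95
Import duty = 76659.95 × 2.7% = 2069.82
Buyer bears: inland to port 919.59 + export clearance 334.43 + origin terminal 114.08 + freight 4530.21 + insurance 279.80 + destination terminal 828.30 + brokerage 150.70 + delivery 881.73 + duty 2069.82 = 10108.66
Landed cost = invoice 70481.84 + 10108.66 = 80590.50

Total landed cost: CHF 80590.50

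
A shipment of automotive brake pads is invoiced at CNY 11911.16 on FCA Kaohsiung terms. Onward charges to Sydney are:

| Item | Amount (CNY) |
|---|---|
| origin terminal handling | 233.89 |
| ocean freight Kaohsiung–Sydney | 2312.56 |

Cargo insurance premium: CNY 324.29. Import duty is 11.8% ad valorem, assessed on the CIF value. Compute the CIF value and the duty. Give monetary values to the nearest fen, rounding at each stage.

CIF value: CNY 14781.90; import duty: CNY 1744.26

CIF = FCA price + pre-shipment costs + freight + insurance
CIF = 11911.16 + 233.89 + 2312.56 + 324.29 = 14781.90
Import duty = 14781.90 × 11.8% = 1744.26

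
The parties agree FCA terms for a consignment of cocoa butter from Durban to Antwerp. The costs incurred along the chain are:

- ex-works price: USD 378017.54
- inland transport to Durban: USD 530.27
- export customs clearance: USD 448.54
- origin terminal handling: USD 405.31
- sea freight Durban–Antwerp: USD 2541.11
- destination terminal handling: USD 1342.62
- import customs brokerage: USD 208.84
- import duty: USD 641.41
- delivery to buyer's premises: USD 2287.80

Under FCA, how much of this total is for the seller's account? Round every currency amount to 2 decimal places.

Seller's account: USD 378996.35

FCA: the seller delivers export-cleared goods to the carrier; the buyer bears costs from that point.
Seller's account: goods 378017.54 + inland to port 530.27 + export clearance 448.54 = 378996.35
Buyer's account: origin terminal 405.31 + freight 2541.11 + destination terminal 1342.62 + brokerage 208.84 + duty 641.41 + delivery 2287.80 = 7427.09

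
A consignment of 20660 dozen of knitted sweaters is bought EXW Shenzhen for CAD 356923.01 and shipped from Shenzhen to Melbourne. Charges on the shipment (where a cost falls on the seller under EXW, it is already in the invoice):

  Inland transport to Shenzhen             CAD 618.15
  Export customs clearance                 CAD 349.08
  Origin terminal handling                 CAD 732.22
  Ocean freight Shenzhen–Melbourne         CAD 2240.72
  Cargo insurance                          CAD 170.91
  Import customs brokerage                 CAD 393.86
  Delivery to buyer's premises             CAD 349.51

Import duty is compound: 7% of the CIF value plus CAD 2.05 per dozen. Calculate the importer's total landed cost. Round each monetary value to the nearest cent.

EXW: the seller makes goods available at their premises; the buyer bears all onward costs.
CIF value = EXW price + inland to port + export clearance + origin terminal + freight + insurance = 356923.01 + 618.15 + 349.08 + 732.22 + 2240.72 + 170.91 = 361034.09
Ad valorem component: 361034.09 × 7% = 25272.39
Specific component: 20660 × 2.05 = 42353.00
Import duty = 25272.39 + 42353.00 = 67625.39
Buyer bears: inland to port 618.15 + export clearance 349.08 + origin terminal 732.22 + freight 2240.72 + insurance 170.91 + brokerage 393.86 + delivery 349.51 + duty 67625.39 = 72479.84
Landed cost = invoice 356923.01 + 72479.84 = 429402.85

Total landed cost: CAD 429402.85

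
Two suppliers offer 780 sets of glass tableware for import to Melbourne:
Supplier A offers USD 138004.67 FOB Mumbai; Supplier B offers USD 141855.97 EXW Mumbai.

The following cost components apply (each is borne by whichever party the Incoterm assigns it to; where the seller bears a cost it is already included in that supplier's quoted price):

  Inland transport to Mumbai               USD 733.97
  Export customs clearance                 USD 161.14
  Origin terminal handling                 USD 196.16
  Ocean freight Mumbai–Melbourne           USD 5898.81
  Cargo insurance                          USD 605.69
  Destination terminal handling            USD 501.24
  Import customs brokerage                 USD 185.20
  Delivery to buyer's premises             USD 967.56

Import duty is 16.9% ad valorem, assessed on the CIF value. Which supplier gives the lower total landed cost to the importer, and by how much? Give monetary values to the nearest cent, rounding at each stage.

Supplier A (FOB):
CIF value = FOB price + freight + insurance = 138004.67 + 5898.81 + 605.69 = 144509.17
Import duty = 144509.17 × 16.9% = 24422.05
Buyer bears (A): 5898.81 + 605.69 + 501.24 + 185.20 + 967.56 = 8158.50
Landed cost (A) = invoice 138004.67 + 8158.50 + duty 24422.05 = 170585.22
Supplier B (EXW):
CIF value = EXW price + inland to port + export clearance + origin terminal + freight + insurance = 141855.97 + 733.97 + 161.14 + 196.16 + 5898.81 + 605.69 = 149451.74
Import duty = 149451.74 × 16.9% = 25257.34
Buyer bears (B): 733.97 + 161.14 + 196.16 + 5898.81 + 605.69 + 501.24 + 185.20 + 967.56 = 9249.77
Landed cost (B) = invoice 141855.97 + 9249.77 + duty 25257.34 = 176363.08
Difference = |170585.22 − 176363.08| = 5777.86

Supplier A is cheaper by USD 5777.86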